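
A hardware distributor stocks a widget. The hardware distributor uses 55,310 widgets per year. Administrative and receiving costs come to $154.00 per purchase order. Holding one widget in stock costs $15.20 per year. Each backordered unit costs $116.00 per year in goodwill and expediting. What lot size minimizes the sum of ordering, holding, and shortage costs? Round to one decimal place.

Q* ≈ 1,125.9 widgets

With planned backorders, Q* = √(2DS/H) · √((H+B)/B).
√(2DS/H) = √(2 × 55,310 × 154 / 15.2) = 1058.657.
√((H+B)/B) = √((15.2+116)/116) = 1.0635.
Q* ≈ 1125.883.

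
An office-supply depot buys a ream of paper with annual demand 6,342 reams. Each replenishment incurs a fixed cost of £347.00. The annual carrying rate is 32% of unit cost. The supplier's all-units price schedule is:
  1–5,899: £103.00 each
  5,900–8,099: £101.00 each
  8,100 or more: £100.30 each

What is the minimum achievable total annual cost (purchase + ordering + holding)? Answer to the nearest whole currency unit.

Holding cost per unit per year at price C is H = 0.32·C.
Candidates are each tier's EOQ (if it falls in that tier) and each price-break quantity.
EOQ at £103.00 = 365.4 (feasible in tier 1): TC = 6,342×£103.00 + (6,342/365.4)×347 + (365.4/2)×0.32×£103.00 = £665,270.44.
EOQ at £101.00 = 369.0 < 5900, so use break Q=5900: TC = 6,342×£101.00 + (6,342/5900.0)×347 + (5900.0/2)×0.32×£101.00 = £736,259.00.
EOQ at £100.30 = 370.3 < 8100, so use break Q=8100: TC = 6,342×£100.30 + (6,342/8100.0)×347 + (8100.0/2)×0.32×£100.30 = £766,363.09.
Lowest total cost among the candidates is at Q = 365.4.

TC* ≈ £665,270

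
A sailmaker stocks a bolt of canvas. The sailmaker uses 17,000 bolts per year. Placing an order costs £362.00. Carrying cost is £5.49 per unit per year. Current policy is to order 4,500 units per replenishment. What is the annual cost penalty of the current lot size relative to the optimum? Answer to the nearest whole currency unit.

Extra cost ≈ £5,500 per year

EOQ = √(2DS/H) = √(2 × 17,000 × 362 / 5.49) ≈ 1497.30.
Cost at Q* = (D/Q*)S + (Q*/2)H = √(2DSH) ≈ £8,220.15.
Cost at Q = 4,500: (17,000/4,500)×362 + (4,500/2)×5.49 = £1,367.56 + £12,352.50 = £13,720.06.
Excess = £13,720.06 − £8,220.15 = £5,499.90.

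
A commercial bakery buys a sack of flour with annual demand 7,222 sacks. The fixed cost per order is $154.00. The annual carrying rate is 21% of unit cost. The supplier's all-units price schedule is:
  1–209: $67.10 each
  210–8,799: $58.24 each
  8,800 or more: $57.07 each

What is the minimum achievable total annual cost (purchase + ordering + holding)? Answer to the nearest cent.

TC* ≈ $425,825.12

Holding cost per unit per year at price C is H = 0.21·C.
For each price level, check whether its EOQ is feasible; otherwise the best quantity at that price is the breakpoint.
Tier 1 ($67.10): EOQ = 397.3 exceeds tier's upper bound 209, so this tier is dominated.
EOQ at $58.24 = 426.5 (feasible in tier 2): TC = 7,222×$58.24 + (7,222/426.5)×154 + (426.5/2)×0.21×$58.24 = $425,825.12.
EOQ at $57.07 = 430.8 < 8800, so use break Q=8800: TC = 7,222×$57.07 + (7,222/8800.0)×154 + (8800.0/2)×0.21×$57.07 = $465,018.60.
Lowest total cost among the candidates is at Q = 426.5.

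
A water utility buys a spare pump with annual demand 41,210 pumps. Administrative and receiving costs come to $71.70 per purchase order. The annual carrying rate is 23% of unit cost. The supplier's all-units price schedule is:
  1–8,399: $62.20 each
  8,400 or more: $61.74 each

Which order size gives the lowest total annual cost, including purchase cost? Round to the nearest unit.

Holding cost per unit per year at price C is H = 0.23·C.
For each price level, check whether its EOQ is feasible; otherwise the best quantity at that price is the breakpoint.
EOQ at $62.20 = 642.7 (feasible in tier 1): TC = 41,210×$62.20 + (41,210/642.7)×71.7 + (642.7/2)×0.23×$62.20 = $2,572,456.65.
EOQ at $61.74 = 645.1 < 8400, so use break Q=8400: TC = 41,210×$61.74 + (41,210/8400.0)×71.7 + (8400.0/2)×0.23×$61.74 = $2,604,298.00.
Lowest total cost is $2,572,456.65 at Q = 642.7.

Q* ≈ 643 pumps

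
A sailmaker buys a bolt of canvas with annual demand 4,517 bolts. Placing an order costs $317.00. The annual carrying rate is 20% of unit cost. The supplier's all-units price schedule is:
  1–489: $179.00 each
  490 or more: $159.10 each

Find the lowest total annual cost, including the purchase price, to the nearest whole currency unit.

Holding cost per unit per year at price C is H = 0.20·C.
Evaluate total cost at each tier's feasible EOQ or, if the EOQ is below the tier, at the tier's minimum quantity.
EOQ at $179.00 = 282.8 (feasible in tier 1): TC = 4,517×$179.00 + (4,517/282.8)×317 + (282.8/2)×0.20×$179.00 = $818,668.38.
EOQ at $159.10 = 300.0 < 490, so use break Q=490: TC = 4,517×$159.10 + (4,517/490.0)×317 + (490.0/2)×0.20×$159.10 = $729,372.82.
Lowest total cost among the candidates is at Q = 490.0.

TC* ≈ $729,373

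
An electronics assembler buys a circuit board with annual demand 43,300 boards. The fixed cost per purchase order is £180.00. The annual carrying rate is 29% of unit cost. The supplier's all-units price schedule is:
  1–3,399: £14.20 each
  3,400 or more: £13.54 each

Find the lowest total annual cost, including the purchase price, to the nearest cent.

Holding cost per unit per year at price C is H = 0.29·C.
Candidates are each tier's EOQ (if it falls in that tier) and each price-break quantity.
EOQ at £14.20 = 1945.6 (feasible in tier 1): TC = 43,300×£14.20 + (43,300/1945.6)×180 + (1945.6/2)×0.29×£14.20 = £622,871.95.
EOQ at £13.54 = 1992.4 < 3400, so use break Q=3400: TC = 43,300×£13.54 + (43,300/3400.0)×180 + (3400.0/2)×0.29×£13.54 = £595,249.57.
Lowest total cost among the candidates is at Q = 3400.0.

TC* ≈ £595,249.57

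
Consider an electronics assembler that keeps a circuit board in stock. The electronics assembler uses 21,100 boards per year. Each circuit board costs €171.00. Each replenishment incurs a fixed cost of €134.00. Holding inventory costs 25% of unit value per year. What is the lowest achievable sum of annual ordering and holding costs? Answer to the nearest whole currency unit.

TC* ≈ €15,548

Holding cost H = 0.25 × €171.00 = €42.7500 per unit per year.
Q* = √(2DS/H) = √(2 × 21,100 × 134 / 42.75) ≈ 363.70.
At Q*, ordering cost (D/Q*)S equals holding cost (Q*/2)H, each = √(DSH/2).
Minimum total = √(2DSH) = √(2 × 21,100 × 134 × 42.75) ≈ 15548.077.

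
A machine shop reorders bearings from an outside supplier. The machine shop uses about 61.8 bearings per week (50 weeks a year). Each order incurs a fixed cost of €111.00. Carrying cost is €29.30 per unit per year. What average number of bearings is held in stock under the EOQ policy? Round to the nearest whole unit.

Annual demand D = 61.8 × 50 = 3,090.
EOQ = √(2DS/H) = √(2 × 3,090 × 111 / 29.3) ≈ 153.01.
Average inventory = Q*/2 ≈ 153.01 / 2 = 76.505.

Average inventory ≈ 77 bearings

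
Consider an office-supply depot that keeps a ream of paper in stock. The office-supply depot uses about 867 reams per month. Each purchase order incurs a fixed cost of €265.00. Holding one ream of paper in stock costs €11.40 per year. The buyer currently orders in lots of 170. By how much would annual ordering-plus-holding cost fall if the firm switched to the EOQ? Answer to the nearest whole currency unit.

Annual demand D = 867 × 12 = 10,404.
EOQ = √(2DS/H) = √(2 × 10,404 × 265 / 11.4) ≈ 695.48.
Cost at Q* = (D/Q*)S + (Q*/2)H = √(2DSH) ≈ €7,928.49.
Cost at Q = 170: (10,404/170)×265 + (170/2)×11.4 = €16,218.00 + €969.00 = €17,187.00.
Excess = €17,187.00 − €7,928.49 = €9,258.51.

Extra cost ≈ €9,259 per year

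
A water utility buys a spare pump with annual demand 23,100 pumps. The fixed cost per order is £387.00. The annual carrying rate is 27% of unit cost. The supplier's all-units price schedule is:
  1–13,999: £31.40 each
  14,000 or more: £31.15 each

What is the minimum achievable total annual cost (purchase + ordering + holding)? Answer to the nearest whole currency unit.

TC* ≈ £737,652

Holding cost per unit per year at price C is H = 0.27·C.
For each price level, check whether its EOQ is feasible; otherwise the best quantity at that price is the breakpoint.
EOQ at £31.40 = 1452.2 (feasible in tier 1): TC = 23,100×£31.40 + (23,100/1452.2)×387 + (1452.2/2)×0.27×£31.40 = £737,651.85.
EOQ at £31.15 = 1458.0 < 14000, so use break Q=14000: TC = 23,100×£31.15 + (23,100/14000.0)×387 + (14000.0/2)×0.27×£31.15 = £779,077.05.
Lowest total cost among the candidates is at Q = 1452.2.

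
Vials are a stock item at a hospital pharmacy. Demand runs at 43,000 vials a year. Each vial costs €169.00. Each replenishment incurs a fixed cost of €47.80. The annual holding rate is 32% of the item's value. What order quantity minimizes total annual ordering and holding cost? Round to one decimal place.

Holding cost H = 0.32 × €169.00 = €54.0800 per unit per year.
EOQ = √(2DS / H) = √(2 × 43,000 × 47.8 / 54.08).
= √(4,110,800 / 54.08) = √76,013.3136 ≈ 275.705.

Q* ≈ 275.7 vials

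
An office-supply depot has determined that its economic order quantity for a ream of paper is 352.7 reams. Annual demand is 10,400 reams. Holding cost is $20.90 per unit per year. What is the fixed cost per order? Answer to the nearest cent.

S ≈ $125.00

Squaring Q* = √(2DS/H) gives Q*² = 2DS/H.
From Q* = √(2DS/H): S = Q*²H / (2D) = 352.7² × 20.9 / (2 × 10,400) = 124.9954.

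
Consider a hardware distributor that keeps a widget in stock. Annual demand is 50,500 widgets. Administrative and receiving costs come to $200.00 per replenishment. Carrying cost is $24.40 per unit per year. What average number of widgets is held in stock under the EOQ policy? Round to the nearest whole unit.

Average inventory ≈ 455 widgets

The optimal lot size = √(2DS/H) = √(2 × 50,500 × 200 / 24.4) ≈ 909.87.
Average inventory = Q*/2 ≈ 909.87 / 2 = 454.936.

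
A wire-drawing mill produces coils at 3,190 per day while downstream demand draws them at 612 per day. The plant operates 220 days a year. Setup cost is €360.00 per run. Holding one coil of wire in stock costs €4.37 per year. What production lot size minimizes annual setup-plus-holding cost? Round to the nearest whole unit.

Annual demand D = 612 × 220 = 134,640.
Production build-up factor (1 − d/p) = 1 − 612/3,190 = 0.8082.
Q* = √(2DS / (H(1 − d/p))) = √(2 × 134,640 × 360 / (4.37 × 0.8082)).
= √(96,940,800 / 3.5316) ≈ 5239.218.

Q* ≈ 5,239 coils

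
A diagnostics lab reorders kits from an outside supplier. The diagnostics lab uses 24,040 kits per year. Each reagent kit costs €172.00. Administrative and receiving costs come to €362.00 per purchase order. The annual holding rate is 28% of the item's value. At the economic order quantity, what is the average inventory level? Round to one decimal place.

Holding cost H = 0.28 × €172.00 = €48.1600 per unit per year.
Q* = √(2DS/H) = √(2 × 24,040 × 362 / 48.16) ≈ 601.16.
Average inventory = Q*/2 ≈ 601.16 / 2 = 300.582.

Average inventory ≈ 300.6 kits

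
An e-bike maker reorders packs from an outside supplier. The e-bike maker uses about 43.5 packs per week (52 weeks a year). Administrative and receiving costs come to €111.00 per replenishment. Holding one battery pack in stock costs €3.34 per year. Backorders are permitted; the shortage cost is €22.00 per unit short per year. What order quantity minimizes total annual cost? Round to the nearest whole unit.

Q* ≈ 416 packs

Annual demand D = 43.5 × 52 = 2,262.
With planned backorders, Q* = √(2DS/H) · √((H+B)/B).
√(2DS/H) = √(2 × 2,262 × 111 / 3.34) = 387.748.
√((H+B)/B) = √((3.34+22)/22) = 1.0732.
Q* ≈ 416.142.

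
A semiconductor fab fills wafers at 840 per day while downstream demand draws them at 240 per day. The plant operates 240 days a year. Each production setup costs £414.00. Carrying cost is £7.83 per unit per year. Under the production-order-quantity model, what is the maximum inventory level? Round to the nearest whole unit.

Annual demand D = 240 × 240 = 57,600.
Production build-up factor (1 − d/p) = 1 − 240/840 = 0.7143.
Q* = √(2DS / (H(1 − d/p))) = √(2 × 57,600 × 414 / (7.83 × 0.7143)).
= √(47,692,800 / 5.5929) ≈ 2920.179.
Maximum inventory = Q*(1 − d/p) = 2920.179 × 0.7143 ≈ 2085.842.

I_max ≈ 2,086 wafers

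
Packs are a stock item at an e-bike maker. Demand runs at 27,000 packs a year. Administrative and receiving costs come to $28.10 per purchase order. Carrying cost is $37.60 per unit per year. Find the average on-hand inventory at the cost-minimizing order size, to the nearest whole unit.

The optimal lot size = √(2DS/H) = √(2 × 27,000 × 28.1 / 37.6) ≈ 200.89.
Average inventory = Q*/2 ≈ 200.89 / 2 = 100.444.

Average inventory ≈ 100 packs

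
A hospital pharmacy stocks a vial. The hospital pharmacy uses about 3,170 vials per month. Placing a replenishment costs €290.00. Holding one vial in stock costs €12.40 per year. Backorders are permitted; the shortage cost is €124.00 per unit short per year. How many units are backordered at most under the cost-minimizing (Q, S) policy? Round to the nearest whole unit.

Annual demand D = 3,170 × 12 = 38,040.
With planned backorders, Q* = √(2DS/H) · √((H+B)/B).
√(2DS/H) = √(2 × 38,040 × 290 / 12.4) = 1333.900.
√((H+B)/B) = √((12.4+124)/124) = 1.0488.
Q* ≈ 1399.007.
S* = Q* · H/(H+B) = 1399.007 × 12.4/136.4 ≈ 127.182.

S* ≈ 127 vials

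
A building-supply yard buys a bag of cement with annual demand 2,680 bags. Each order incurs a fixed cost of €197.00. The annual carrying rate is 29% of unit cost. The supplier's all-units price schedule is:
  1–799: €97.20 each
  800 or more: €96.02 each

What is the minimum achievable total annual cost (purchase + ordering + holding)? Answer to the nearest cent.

TC* ≈ €265,951.66

Holding cost per unit per year at price C is H = 0.29·C.
Candidates are each tier's EOQ (if it falls in that tier) and each price-break quantity.
EOQ at €97.20 = 193.5 (feasible in tier 1): TC = 2,680×€97.20 + (2,680/193.5)×197 + (193.5/2)×0.29×€97.20 = €265,951.66.
EOQ at €96.02 = 194.7 < 800, so use break Q=800: TC = 2,680×€96.02 + (2,680/800.0)×197 + (800.0/2)×0.29×€96.02 = €269,131.87.
Lowest total cost among the candidates is at Q = 193.5.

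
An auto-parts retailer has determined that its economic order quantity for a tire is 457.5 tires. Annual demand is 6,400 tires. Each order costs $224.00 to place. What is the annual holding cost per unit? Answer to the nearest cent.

H ≈ $13.70

The basic EOQ model gives Q* = √(2DS/H); rearrange for the unknown.
From Q* = √(2DS/H): H = 2DS / Q*² = 2 × 6,400 × 224 / 457.5² = 13.6986.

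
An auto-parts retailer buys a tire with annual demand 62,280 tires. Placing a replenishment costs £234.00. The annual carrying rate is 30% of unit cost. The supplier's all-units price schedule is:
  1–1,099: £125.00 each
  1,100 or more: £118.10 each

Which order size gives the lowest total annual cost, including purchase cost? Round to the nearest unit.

Q* ≈ 1,100 tires

Holding cost per unit per year at price C is H = 0.30·C.
For each price level, check whether its EOQ is feasible; otherwise the best quantity at that price is the breakpoint.
EOQ at £125.00 = 881.6 (feasible in tier 1): TC = 62,280×£125.00 + (62,280/881.6)×234 + (881.6/2)×0.30×£125.00 = £7,818,060.76.
EOQ at £118.10 = 907.0 < 1100, so use break Q=1100: TC = 62,280×£118.10 + (62,280/1100.0)×234 + (1100.0/2)×0.30×£118.10 = £7,388,003.15.
Lowest total cost is £7,388,003.15 at Q = 1100.0.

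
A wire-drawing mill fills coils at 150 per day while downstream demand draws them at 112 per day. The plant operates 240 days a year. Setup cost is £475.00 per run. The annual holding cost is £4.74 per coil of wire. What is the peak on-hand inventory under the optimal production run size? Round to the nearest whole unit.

Annual demand D = 112 × 240 = 26,880.
Production build-up factor (1 − d/p) = 1 − 112/150 = 0.2533.
Q* = √(2DS / (H(1 − d/p))) = √(2 × 26,880 × 475 / (4.74 × 0.2533)).
= √(25,536,000 / 1.2008) ≈ 4611.488.
Maximum inventory = Q*(1 − d/p) = 4611.488 × 0.2533 ≈ 1168.244.

I_max ≈ 1,168 coils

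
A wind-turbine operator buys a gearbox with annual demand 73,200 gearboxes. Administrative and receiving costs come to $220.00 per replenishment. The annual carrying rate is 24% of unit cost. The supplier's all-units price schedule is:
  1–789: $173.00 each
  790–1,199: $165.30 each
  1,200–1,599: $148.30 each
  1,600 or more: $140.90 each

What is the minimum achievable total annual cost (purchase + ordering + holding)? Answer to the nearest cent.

TC* ≈ $10,350,997.80

Holding cost per unit per year at price C is H = 0.24·C.
For each price level, check whether its EOQ is feasible; otherwise the best quantity at that price is the breakpoint.
Tier 1 ($173.00): EOQ = 880.8 exceeds tier's upper bound 789, so this tier is dominated.
EOQ at $165.30 = 901.0 (feasible in tier 2): TC = 73,200×$165.30 + (73,200/901.0)×220 + (901.0/2)×0.24×$165.30 = $12,135,705.71.
EOQ at $148.30 = 951.3 < 1200, so use break Q=1200: TC = 73,200×$148.30 + (73,200/1200.0)×220 + (1200.0/2)×0.24×$148.30 = $10,890,335.20.
EOQ at $140.90 = 975.9 < 1600, so use break Q=1600: TC = 73,200×$140.90 + (73,200/1600.0)×220 + (1600.0/2)×0.24×$140.90 = $10,350,997.80.
Lowest total cost among the candidates is at Q = 1600.0.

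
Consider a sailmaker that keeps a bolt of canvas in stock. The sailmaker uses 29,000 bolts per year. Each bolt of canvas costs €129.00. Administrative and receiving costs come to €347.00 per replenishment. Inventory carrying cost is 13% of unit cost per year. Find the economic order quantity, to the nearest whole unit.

Holding cost H = 0.13 × €129.00 = €16.7700 per unit per year.
EOQ = √(2DS / H) = √(2 × 29,000 × 347 / 16.77).
= √(20,126,000 / 16.77) = √1,200,119.2606 ≈ 1095.500.

Q* ≈ 1,095 bolts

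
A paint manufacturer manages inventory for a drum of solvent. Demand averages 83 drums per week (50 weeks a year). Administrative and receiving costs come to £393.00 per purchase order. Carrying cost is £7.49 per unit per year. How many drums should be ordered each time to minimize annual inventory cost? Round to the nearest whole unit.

Annual demand D = 83 × 50 = 4,150.
EOQ = √(2DS / H) = √(2 × 4,150 × 393 / 7.49).
= √(3,261,900 / 7.49) = √435,500.6676 ≈ 659.925.

Q* ≈ 660 drums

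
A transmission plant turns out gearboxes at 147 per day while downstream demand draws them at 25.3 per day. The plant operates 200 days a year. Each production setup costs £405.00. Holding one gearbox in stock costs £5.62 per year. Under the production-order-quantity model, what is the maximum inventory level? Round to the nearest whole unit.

I_max ≈ 777 gearboxes

Annual demand D = 25.3 × 200 = 5,060.
Production build-up factor (1 − d/p) = 1 − 25.3/147 = 0.8279.
Q* = √(2DS / (H(1 − d/p))) = √(2 × 5,060 × 405 / (5.62 × 0.8279)).
= √(4,098,600 / 4.6527) ≈ 938.562.
Maximum inventory = Q*(1 − d/p) = 938.562 × 0.8279 ≈ 777.027.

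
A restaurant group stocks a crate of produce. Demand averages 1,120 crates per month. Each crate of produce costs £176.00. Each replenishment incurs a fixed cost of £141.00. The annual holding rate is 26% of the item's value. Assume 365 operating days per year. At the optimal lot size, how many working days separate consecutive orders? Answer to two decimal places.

Annual demand D = 1,120 × 12 = 13,440.
Holding cost H = 0.26 × £176.00 = £45.7600 per unit per year.
Q* = √(2DS/H) = √(2 × 13,440 × 141 / 45.76) ≈ 287.79.
Cycle time = Q*/D × 365 = 287.79 / 13,440 × 365 ≈ 7.816 days.

T ≈ 7.82 days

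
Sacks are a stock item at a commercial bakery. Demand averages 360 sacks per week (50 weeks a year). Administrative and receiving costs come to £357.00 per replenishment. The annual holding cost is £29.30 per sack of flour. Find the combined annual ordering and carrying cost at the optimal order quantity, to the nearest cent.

Annual demand D = 360 × 50 = 18,000.
Q* = √(2DS/H) = √(2 × 18,000 × 357 / 29.3) ≈ 662.30.
At the optimum the two cost components are equal, so total cost = 2·(Q*/2)H = Q*·H.
Minimum total = √(2DSH) = √(2 × 18,000 × 357 × 29.3) ≈ 19405.247.

TC* ≈ £19,405.25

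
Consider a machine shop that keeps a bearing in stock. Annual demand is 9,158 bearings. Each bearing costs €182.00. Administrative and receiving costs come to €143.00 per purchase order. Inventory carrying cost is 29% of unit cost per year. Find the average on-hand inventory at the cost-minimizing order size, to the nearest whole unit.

Holding cost H = 0.29 × €182.00 = €52.7800 per unit per year.
EOQ = √(2DS/H) = √(2 × 9,158 × 143 / 52.78) ≈ 222.77.
Average inventory = Q*/2 ≈ 222.77 / 2 = 111.383.

Average inventory ≈ 111 bearings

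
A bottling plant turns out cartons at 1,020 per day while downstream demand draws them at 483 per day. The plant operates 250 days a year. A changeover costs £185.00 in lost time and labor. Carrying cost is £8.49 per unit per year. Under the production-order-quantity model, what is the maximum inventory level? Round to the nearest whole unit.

Annual demand D = 483 × 250 = 120,750.
Production build-up factor (1 − d/p) = 1 − 483/1,020 = 0.5265.
Q* = √(2DS / (H(1 − d/p))) = √(2 × 120,750 × 185 / (8.49 × 0.5265)).
= √(44,677,500 / 4.4697) ≈ 3161.575.
Maximum inventory = Q*(1 − d/p) = 3161.575 × 0.5265 ≈ 1664.476.

I_max ≈ 1,664 cartons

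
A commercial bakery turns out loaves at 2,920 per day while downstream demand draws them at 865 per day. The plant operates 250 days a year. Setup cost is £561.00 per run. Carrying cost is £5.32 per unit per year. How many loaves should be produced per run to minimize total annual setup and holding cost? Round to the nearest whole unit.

Q* ≈ 8,050 loaves

Annual demand D = 865 × 250 = 216,250.
Production build-up factor (1 − d/p) = 1 − 865/2,920 = 0.7038.
Q* = √(2DS / (H(1 − d/p))) = √(2 × 216,250 × 561 / (5.32 × 0.7038)).
= √(242,632,500 / 3.744) ≈ 8050.154.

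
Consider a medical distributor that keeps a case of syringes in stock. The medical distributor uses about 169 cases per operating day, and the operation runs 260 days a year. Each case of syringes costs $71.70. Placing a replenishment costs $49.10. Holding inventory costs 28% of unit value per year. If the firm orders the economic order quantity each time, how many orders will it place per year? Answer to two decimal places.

Annual demand D = 169 × 260 = 43,940.
Holding cost H = 0.28 × $71.70 = $20.0760 per unit per year.
The optimal lot size = √(2DS/H) = √(2 × 43,940 × 49.1 / 20.076) ≈ 463.60.
Orders per year = D / Q* = 43,940 / 463.60 ≈ 94.779.

N ≈ 94.78 orders per year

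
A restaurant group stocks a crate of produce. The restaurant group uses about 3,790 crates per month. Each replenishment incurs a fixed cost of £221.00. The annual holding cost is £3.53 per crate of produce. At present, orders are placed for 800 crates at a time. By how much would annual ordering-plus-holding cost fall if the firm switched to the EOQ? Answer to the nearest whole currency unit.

Annual demand D = 3,790 × 12 = 45,480.
EOQ = √(2DS/H) = √(2 × 45,480 × 221 / 3.53) ≈ 2386.35.
Cost at Q* = (D/Q*)S + (Q*/2)H = √(2DSH) ≈ £8,423.81.
Cost at Q = 800: (45,480/800)×221 + (800/2)×3.53 = £12,563.85 + £1,412.00 = £13,975.85.
Excess = £13,975.85 − £8,423.81 = £5,552.04.

Extra cost ≈ £5,552 per year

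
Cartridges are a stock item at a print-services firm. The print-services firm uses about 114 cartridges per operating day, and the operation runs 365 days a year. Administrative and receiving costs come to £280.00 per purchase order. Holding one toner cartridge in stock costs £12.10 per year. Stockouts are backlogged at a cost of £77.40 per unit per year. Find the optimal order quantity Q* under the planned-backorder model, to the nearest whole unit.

Q* ≈ 1,492 cartridges

Annual demand D = 114 × 365 = 41,610.
With planned backorders, Q* = √(2DS/H) · √((H+B)/B).
√(2DS/H) = √(2 × 41,610 × 280 / 12.1) = 1387.715.
√((H+B)/B) = √((12.1+77.4)/77.4) = 1.0753.
Q* ≈ 1492.249.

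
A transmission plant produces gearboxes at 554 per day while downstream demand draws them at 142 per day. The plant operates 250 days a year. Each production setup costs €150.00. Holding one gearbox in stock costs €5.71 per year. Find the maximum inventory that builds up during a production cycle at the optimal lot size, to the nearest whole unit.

I_max ≈ 1,178 gearboxes

Annual demand D = 142 × 250 = 35,500.
Production build-up factor (1 − d/p) = 1 − 142/554 = 0.7437.
Q* = √(2DS / (H(1 − d/p))) = √(2 × 35,500 × 150 / (5.71 × 0.7437)).
= √(10,650,000 / 4.2464) ≈ 1583.664.
Maximum inventory = Q*(1 − d/p) = 1583.664 × 0.7437 ≈ 1177.743.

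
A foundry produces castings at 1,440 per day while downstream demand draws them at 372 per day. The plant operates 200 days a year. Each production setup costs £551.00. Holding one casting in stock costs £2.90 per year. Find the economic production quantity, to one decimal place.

Annual demand D = 372 × 200 = 74,400.
Production build-up factor (1 − d/p) = 1 − 372/1,440 = 0.7417.
Q* = √(2DS / (H(1 − d/p))) = √(2 × 74,400 × 551 / (2.9 × 0.7417)).
= √(81,988,800 / 2.1508) ≈ 6174.103.

Q* ≈ 6,174.1 castings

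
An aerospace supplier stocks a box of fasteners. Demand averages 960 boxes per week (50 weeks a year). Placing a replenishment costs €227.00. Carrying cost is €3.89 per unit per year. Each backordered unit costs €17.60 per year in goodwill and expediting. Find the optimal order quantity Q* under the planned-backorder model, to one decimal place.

Q* ≈ 2,615.4 boxes

Annual demand D = 960 × 50 = 48,000.
With planned backorders, Q* = √(2DS/H) · √((H+B)/B).
√(2DS/H) = √(2 × 48,000 × 227 / 3.89) = 2366.866.
√((H+B)/B) = √((3.89+17.6)/17.6) = 1.1050.
Q* ≈ 2615.385.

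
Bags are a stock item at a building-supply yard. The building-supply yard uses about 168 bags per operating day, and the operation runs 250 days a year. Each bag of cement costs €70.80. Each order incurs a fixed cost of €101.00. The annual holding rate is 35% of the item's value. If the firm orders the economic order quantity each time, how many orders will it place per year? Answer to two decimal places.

Annual demand D = 168 × 250 = 42,000.
Holding cost H = 0.35 × €70.80 = €24.7800 per unit per year.
Q* = √(2DS/H) = √(2 × 42,000 × 101 / 24.78) ≈ 585.13.
Orders per year = D / Q* = 42,000 / 585.13 ≈ 71.779.

N ≈ 71.78 orders per year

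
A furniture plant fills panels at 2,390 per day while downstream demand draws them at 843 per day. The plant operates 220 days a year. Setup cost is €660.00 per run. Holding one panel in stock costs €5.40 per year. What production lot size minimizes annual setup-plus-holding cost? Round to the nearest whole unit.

Q* ≈ 8,369 panels

Annual demand D = 843 × 220 = 185,460.
Production build-up factor (1 − d/p) = 1 − 843/2,390 = 0.6473.
Q* = √(2DS / (H(1 − d/p))) = √(2 × 185,460 × 660 / (5.4 × 0.6473)).
= √(244,807,200 / 3.4953) ≈ 8368.912.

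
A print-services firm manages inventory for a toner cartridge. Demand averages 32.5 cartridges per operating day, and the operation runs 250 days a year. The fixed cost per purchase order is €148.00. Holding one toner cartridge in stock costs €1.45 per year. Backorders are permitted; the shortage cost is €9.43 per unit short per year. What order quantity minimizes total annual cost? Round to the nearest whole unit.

Annual demand D = 32.5 × 250 = 8,125.
With planned backorders, Q* = √(2DS/H) · √((H+B)/B).
√(2DS/H) = √(2 × 8,125 × 148 / 1.45) = 1287.874.
√((H+B)/B) = √((1.45+9.43)/9.43) = 1.0741.
Q* ≈ 1383.350.

Q* ≈ 1,383 cartridges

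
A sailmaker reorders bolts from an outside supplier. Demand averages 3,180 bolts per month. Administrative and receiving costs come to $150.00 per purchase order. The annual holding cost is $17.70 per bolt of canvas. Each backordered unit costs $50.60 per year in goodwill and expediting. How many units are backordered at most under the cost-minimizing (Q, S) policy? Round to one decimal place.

Annual demand D = 3,180 × 12 = 38,160.
With planned backorders, Q* = √(2DS/H) · √((H+B)/B).
√(2DS/H) = √(2 × 38,160 × 150 / 17.7) = 804.226.
√((H+B)/B) = √((17.7+50.6)/50.6) = 1.1618.
Q* ≈ 934.358.
S* = Q* · H/(H+B) = 934.358 × 17.7/68.3 ≈ 242.140.

S* ≈ 242.1 bolts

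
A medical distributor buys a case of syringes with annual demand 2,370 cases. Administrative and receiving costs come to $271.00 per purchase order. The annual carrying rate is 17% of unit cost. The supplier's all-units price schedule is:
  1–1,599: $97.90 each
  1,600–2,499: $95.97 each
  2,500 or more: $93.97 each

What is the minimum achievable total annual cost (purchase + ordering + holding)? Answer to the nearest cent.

Holding cost per unit per year at price C is H = 0.17·C.
Evaluate total cost at each tier's feasible EOQ or, if the EOQ is below the tier, at the tier's minimum quantity.
EOQ at $97.90 = 277.8 (feasible in tier 1): TC = 2,370×$97.90 + (2,370/277.8)×271 + (277.8/2)×0.17×$97.90 = $236,646.70.
EOQ at $95.97 = 280.6 < 1600, so use break Q=1600: TC = 2,370×$95.97 + (2,370/1600.0)×271 + (1600.0/2)×0.17×$95.97 = $240,902.24.
EOQ at $93.97 = 283.6 < 2500, so use break Q=2500: TC = 2,370×$93.97 + (2,370/2500.0)×271 + (2500.0/2)×0.17×$93.97 = $242,934.43.
Lowest total cost among the candidates is at Q = 277.8.

TC* ≈ $236,646.70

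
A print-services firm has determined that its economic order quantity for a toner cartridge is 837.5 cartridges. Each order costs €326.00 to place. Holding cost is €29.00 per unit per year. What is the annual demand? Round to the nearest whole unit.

The basic EOQ model gives Q* = √(2DS/H); rearrange for the unknown.
From Q* = √(2DS/H): D = Q*²H / (2S) = 837.5² × 29 / (2 × 326) = 31197.517.

D ≈ 31,198 cartridges per year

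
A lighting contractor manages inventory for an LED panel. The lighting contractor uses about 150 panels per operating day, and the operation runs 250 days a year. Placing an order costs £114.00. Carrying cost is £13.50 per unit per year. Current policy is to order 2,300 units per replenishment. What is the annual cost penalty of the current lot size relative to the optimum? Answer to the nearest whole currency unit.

Extra cost ≈ £6,640 per year

Annual demand D = 150 × 250 = 37,500.
EOQ = √(2DS/H) = √(2 × 37,500 × 114 / 13.5) ≈ 795.82.
Cost at Q* = (D/Q*)S + (Q*/2)H = √(2DSH) ≈ £10,743.60.
Cost at Q = 2,300: (37,500/2,300)×114 + (2,300/2)×13.5 = £1,858.70 + £15,525.00 = £17,383.70.
Excess = £17,383.70 − £10,743.60 = £6,640.09.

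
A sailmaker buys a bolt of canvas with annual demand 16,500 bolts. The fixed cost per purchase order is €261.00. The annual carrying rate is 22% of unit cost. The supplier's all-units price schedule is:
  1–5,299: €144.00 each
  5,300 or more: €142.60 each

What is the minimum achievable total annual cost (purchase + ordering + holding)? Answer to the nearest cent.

Holding cost per unit per year at price C is H = 0.22·C.
For each price level, check whether its EOQ is feasible; otherwise the best quantity at that price is the breakpoint.
EOQ at €144.00 = 521.4 (feasible in tier 1): TC = 16,500×€144.00 + (16,500/521.4)×261 + (521.4/2)×0.22×€144.00 = €2,392,518.47.
EOQ at €142.60 = 524.0 < 5300, so use break Q=5300: TC = 16,500×€142.60 + (16,500/5300.0)×261 + (5300.0/2)×0.22×€142.60 = €2,436,848.35.
Lowest total cost among the candidates is at Q = 521.4.

TC* ≈ €2,392,518.47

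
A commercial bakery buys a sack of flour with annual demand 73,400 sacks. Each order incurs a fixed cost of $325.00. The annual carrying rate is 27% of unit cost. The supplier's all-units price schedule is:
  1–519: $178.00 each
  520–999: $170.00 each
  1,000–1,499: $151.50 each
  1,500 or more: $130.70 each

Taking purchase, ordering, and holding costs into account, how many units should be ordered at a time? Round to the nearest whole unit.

Holding cost per unit per year at price C is H = 0.27·C.
Candidates are each tier's EOQ (if it falls in that tier) and each price-break quantity.
Tier 1 ($178.00): EOQ = 996.4 exceeds tier's upper bound 519, so this tier is dominated.
Tier 2 ($170.00): EOQ = 1019.5 exceeds tier's upper bound 999, so this tier is dominated.
EOQ at $151.50 = 1080.0 (feasible in tier 3): TC = 73,400×$151.50 + (73,400/1080.0)×325 + (1080.0/2)×0.27×$151.50 = $11,164,276.66.
EOQ at $130.70 = 1162.7 < 1500, so use break Q=1500: TC = 73,400×$130.70 + (73,400/1500.0)×325 + (1500.0/2)×0.27×$130.70 = $9,635,750.08.
Lowest total cost is $9,635,750.08 at Q = 1500.0.

Q* ≈ 1,500 sacks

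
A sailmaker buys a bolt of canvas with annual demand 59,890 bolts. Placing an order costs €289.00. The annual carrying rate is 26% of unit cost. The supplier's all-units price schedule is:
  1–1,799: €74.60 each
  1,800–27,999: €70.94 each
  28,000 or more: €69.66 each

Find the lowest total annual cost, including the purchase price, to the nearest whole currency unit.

TC* ≈ €4,274,812

Holding cost per unit per year at price C is H = 0.26·C.
For each price level, check whether its EOQ is feasible; otherwise the best quantity at that price is the breakpoint.
EOQ at €74.60 = 1335.9 (feasible in tier 1): TC = 59,890×€74.60 + (59,890/1335.9)×289 + (1335.9/2)×0.26×€74.60 = €4,493,705.77.
EOQ at €70.94 = 1370.0 < 1800, so use break Q=1800: TC = 59,890×€70.94 + (59,890/1800.0)×289 + (1800.0/2)×0.26×€70.94 = €4,274,812.23.
EOQ at €69.66 = 1382.5 < 28000, so use break Q=28000: TC = 59,890×€69.66 + (59,890/28000.0)×289 + (28000.0/2)×0.26×€69.66 = €4,426,117.95.
Lowest total cost among the candidates is at Q = 1800.0.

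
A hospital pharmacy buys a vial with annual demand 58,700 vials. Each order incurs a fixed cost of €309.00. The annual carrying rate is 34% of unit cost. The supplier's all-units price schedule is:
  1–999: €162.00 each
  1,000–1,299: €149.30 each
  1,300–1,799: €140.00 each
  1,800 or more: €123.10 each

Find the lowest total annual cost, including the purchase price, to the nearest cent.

TC* ≈ €7,273,715.43

Holding cost per unit per year at price C is H = 0.34·C.
Evaluate total cost at each tier's feasible EOQ or, if the EOQ is below the tier, at the tier's minimum quantity.
EOQ at €162.00 = 811.6 (feasible in tier 1): TC = 58,700×€162.00 + (58,700/811.6)×309 + (811.6/2)×0.34×€162.00 = €9,554,100.28.
EOQ at €149.30 = 845.4 < 1000, so use break Q=1000: TC = 58,700×€149.30 + (58,700/1000.0)×309 + (1000.0/2)×0.34×€149.30 = €8,807,429.30.
EOQ at €140.00 = 873.0 < 1300, so use break Q=1300: TC = 58,700×€140.00 + (58,700/1300.0)×309 + (1300.0/2)×0.34×€140.00 = €8,262,892.54.
EOQ at €123.10 = 931.0 < 1800, so use break Q=1800: TC = 58,700×€123.10 + (58,700/1800.0)×309 + (1800.0/2)×0.34×€123.10 = €7,273,715.43.
Lowest total cost among the candidates is at Q = 1800.0.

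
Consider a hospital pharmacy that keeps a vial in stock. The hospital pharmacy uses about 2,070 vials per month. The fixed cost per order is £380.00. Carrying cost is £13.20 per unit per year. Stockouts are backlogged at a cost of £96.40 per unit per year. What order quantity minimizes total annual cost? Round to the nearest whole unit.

Annual demand D = 2,070 × 12 = 24,840.
With planned backorders, Q* = √(2DS/H) · √((H+B)/B).
√(2DS/H) = √(2 × 24,840 × 380 / 13.2) = 1195.902.
√((H+B)/B) = √((13.2+96.4)/96.4) = 1.0663.
Q* ≈ 1275.153.

Q* ≈ 1,275 vials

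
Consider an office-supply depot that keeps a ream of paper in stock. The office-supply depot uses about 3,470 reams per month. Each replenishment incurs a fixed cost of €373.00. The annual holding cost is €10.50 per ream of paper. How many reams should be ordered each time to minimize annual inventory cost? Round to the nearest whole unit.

Q* ≈ 1,720 reams

Annual demand D = 3,470 × 12 = 41,640.
EOQ = √(2DS / H) = √(2 × 41,640 × 373 / 10.5).
= √(31,063,440 / 10.5) = √2,958,422.8571 ≈ 1720.007.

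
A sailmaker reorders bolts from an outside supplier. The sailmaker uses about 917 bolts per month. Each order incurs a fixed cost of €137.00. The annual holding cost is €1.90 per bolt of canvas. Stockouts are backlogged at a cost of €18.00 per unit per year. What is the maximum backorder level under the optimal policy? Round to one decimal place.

S* ≈ 126.5 bolts

Annual demand D = 917 × 12 = 11,004.
With planned backorders, Q* = √(2DS/H) · √((H+B)/B).
√(2DS/H) = √(2 × 11,004 × 137 / 1.9) = 1259.719.
√((H+B)/B) = √((1.9+18)/18) = 1.0515.
Q* ≈ 1324.537.
S* = Q* · H/(H+B) = 1324.537 × 1.9/19.9 ≈ 126.463.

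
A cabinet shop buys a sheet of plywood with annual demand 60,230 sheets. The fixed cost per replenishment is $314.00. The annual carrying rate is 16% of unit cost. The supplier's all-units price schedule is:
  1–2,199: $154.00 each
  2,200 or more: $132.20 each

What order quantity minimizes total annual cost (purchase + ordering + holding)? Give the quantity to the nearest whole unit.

Holding cost per unit per year at price C is H = 0.16·C.
Candidates are each tier's EOQ (if it falls in that tier) and each price-break quantity.
EOQ at $154.00 = 1239.0 (feasible in tier 1): TC = 60,230×$154.00 + (60,230/1239.0)×314 + (1239.0/2)×0.16×$154.00 = $9,305,948.58.
EOQ at $132.20 = 1337.2 < 2200, so use break Q=2200: TC = 60,230×$132.20 + (60,230/2200.0)×314 + (2200.0/2)×0.16×$132.20 = $7,994,269.66.
Lowest total cost is $7,994,269.66 at Q = 2200.0.

Q* ≈ 2,200 sheets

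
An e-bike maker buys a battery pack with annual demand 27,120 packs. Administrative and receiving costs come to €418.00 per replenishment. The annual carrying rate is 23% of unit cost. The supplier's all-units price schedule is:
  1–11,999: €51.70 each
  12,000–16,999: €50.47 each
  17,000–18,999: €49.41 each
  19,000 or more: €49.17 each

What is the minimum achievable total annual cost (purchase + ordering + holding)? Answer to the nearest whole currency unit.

TC* ≈ €1,418,523

Holding cost per unit per year at price C is H = 0.23·C.
Evaluate total cost at each tier's feasible EOQ or, if the EOQ is below the tier, at the tier's minimum quantity.
EOQ at €51.70 = 1380.8 (feasible in tier 1): TC = 27,120×€51.70 + (27,120/1380.8)×418 + (1380.8/2)×0.23×€51.70 = €1,418,523.40.
EOQ at €50.47 = 1397.6 < 12000, so use break Q=12000: TC = 27,120×€50.47 + (27,120/12000.0)×418 + (12000.0/2)×0.23×€50.47 = €1,439,339.68.
EOQ at €49.41 = 1412.5 < 17000, so use break Q=17000: TC = 27,120×€49.41 + (27,120/17000.0)×418 + (17000.0/2)×0.23×€49.41 = €1,437,262.58.
EOQ at €49.17 = 1415.9 < 19000, so use break Q=19000: TC = 27,120×€49.17 + (27,120/19000.0)×418 + (19000.0/2)×0.23×€49.17 = €1,441,523.49.
Lowest total cost among the candidates is at Q = 1380.8.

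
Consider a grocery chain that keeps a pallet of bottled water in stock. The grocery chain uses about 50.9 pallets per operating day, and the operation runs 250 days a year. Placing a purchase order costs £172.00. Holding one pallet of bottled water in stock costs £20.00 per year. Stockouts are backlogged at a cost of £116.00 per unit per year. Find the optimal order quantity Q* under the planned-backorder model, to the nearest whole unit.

Q* ≈ 507 pallets

Annual demand D = 50.9 × 250 = 12,725.
With planned backorders, Q* = √(2DS/H) · √((H+B)/B).
√(2DS/H) = √(2 × 12,725 × 172 / 20) = 467.835.
√((H+B)/B) = √((20+116)/116) = 1.0828.
Q* ≈ 506.563.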